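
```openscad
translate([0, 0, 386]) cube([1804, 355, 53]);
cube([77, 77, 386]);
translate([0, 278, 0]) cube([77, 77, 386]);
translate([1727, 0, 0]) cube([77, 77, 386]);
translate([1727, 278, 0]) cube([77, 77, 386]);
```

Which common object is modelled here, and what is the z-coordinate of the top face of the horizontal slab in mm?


A bench. The seat-top height is 439 mm.

A long slab on four corner posts — a bench. The slab sits at z = 386 with thickness 53, so the top is 386 + 53 = 439 mm.


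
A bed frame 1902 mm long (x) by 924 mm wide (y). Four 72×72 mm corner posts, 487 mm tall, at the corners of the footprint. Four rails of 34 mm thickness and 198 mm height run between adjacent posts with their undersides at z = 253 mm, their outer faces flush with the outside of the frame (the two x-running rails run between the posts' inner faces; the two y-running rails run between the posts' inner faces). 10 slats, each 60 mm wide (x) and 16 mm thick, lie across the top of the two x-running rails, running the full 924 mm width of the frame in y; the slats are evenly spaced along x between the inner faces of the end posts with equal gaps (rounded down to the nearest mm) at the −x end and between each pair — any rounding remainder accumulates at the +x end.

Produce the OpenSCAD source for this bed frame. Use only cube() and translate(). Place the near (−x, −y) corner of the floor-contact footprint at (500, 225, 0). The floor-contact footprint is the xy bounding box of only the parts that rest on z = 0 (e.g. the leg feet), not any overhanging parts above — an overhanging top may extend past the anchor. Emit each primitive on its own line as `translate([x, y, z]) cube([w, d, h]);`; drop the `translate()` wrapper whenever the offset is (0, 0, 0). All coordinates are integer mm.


translate([500, 225, 0]) cube([72, 72, 487]);
translate([500, 1077, 0]) cube([72, 72, 487]);
translate([2330, 225, 0]) cube([72, 72, 487]);
translate([2330, 1077, 0]) cube([72, 72, 487]);
translate([572, 225, 253]) cube([1758, 34, 198]);
translate([572, 1115, 253]) cube([1758, 34, 198]);
translate([500, 297, 253]) cube([34, 780, 198]);
translate([2368, 297, 253]) cube([34, 780, 198]);
translate([677, 225, 451]) cube([60, 924, 16]);
translate([842, 225, 451]) cube([60, 924, 16]);
translate([1007, 225, 451]) cube([60, 924, 16]);
translate([1172, 225, 451]) cube([60, 924, 16]);
translate([1337, 225, 451]) cube([60, 924, 16]);
translate([1502, 225, 451]) cube([60, 924, 16]);
translate([1667, 225, 451]) cube([60, 924, 16]);
translate([1832, 225, 451]) cube([60, 924, 16]);
translate([1997, 225, 451]) cube([60, 924, 16]);
translate([2162, 225, 451]) cube([60, 924, 16]);


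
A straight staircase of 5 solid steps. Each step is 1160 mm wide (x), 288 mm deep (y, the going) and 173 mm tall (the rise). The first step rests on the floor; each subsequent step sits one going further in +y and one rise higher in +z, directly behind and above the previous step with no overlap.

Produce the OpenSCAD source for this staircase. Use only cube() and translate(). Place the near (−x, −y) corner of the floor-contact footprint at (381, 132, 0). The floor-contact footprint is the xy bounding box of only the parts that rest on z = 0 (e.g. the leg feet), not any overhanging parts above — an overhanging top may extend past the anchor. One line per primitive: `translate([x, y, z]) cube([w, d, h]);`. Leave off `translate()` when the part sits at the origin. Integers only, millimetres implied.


translate([381, 132, 0]) cube([1160, 288, 173]);
translate([381, 420, 173]) cube([1160, 288, 173]);
translate([381, 708, 346]) cube([1160, 288, 173]);
translate([381, 996, 519]) cube([1160, 288, 173]);
translate([381, 1284, 692]) cube([1160, 288, 173]);


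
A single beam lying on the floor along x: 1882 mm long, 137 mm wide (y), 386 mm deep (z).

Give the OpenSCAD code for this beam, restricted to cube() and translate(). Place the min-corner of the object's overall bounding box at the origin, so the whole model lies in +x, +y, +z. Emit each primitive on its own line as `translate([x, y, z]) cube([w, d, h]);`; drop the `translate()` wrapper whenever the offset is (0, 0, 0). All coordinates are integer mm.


cube([1882, 137, 386]);


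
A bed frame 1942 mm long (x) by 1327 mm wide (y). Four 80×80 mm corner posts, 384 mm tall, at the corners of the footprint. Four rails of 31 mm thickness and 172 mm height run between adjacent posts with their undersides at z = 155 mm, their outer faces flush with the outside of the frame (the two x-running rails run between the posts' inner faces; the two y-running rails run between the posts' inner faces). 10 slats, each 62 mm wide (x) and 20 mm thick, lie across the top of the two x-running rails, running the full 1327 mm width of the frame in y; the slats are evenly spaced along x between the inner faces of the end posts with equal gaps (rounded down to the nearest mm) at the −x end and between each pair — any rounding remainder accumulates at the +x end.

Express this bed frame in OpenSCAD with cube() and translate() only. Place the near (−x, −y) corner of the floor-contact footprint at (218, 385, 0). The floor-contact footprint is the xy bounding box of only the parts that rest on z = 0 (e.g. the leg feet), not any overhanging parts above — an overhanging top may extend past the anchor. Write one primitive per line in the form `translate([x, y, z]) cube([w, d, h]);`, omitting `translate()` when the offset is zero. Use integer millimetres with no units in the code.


translate([218, 385, 0]) cube([80, 80, 384]);
translate([218, 1632, 0]) cube([80, 80, 384]);
translate([2080, 385, 0]) cube([80, 80, 384]);
translate([2080, 1632, 0]) cube([80, 80, 384]);
translate([298, 385, 155]) cube([1782, 31, 172]);
translate([298, 1681, 155]) cube([1782, 31, 172]);
translate([218, 465, 155]) cube([31, 1167, 172]);
translate([2129, 465, 155]) cube([31, 1167, 172]);
translate([403, 385, 327]) cube([62, 1327, 20]);
translate([570, 385, 327]) cube([62, 1327, 20]);
translate([737, 385, 327]) cube([62, 1327, 20]);
translate([904, 385, 327]) cube([62, 1327, 20]);
translate([1071, 385, 327]) cube([62, 1327, 20]);
translate([1238, 385, 327]) cube([62, 1327, 20]);
translate([1405, 385, 327]) cube([62, 1327, 20]);
translate([1572, 385, 327]) cube([62, 1327, 20]);
translate([1739, 385, 327]) cube([62, 1327, 20]);
translate([1906, 385, 327]) cube([62, 1327, 20]);


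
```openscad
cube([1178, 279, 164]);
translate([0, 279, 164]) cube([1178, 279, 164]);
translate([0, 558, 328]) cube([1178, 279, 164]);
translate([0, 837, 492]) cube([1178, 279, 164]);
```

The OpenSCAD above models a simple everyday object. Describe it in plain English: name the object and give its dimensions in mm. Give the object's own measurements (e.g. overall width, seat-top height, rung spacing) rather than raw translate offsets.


A straight staircase of 4 solid steps. Each step is 1178 mm wide (x), 279 mm deep (y, the going) and 164 mm tall (the rise). The first step rests on the floor; each subsequent step sits one going further in +y and one rise higher in +z, directly behind and above the previous step with no overlap.


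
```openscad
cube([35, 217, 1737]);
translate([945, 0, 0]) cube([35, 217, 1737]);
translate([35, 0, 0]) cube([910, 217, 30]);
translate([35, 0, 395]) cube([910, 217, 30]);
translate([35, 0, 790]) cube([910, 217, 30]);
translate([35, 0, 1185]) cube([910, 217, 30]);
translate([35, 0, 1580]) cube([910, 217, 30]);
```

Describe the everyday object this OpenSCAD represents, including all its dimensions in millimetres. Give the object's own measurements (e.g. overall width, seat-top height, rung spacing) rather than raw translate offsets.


An open bookshelf. Two side panels, each 35 mm thick, 217 mm deep and 1737 mm tall, stand 980 mm apart (outside-to-outside). Between them sit 5 shelves, each 30 mm thick and 217 mm deep, spanning the full gap between the sides. The bottom shelf rests on the floor (its underside at z = 0) and the clear gap between one shelf's top and the next shelf's underside is 365 mm.


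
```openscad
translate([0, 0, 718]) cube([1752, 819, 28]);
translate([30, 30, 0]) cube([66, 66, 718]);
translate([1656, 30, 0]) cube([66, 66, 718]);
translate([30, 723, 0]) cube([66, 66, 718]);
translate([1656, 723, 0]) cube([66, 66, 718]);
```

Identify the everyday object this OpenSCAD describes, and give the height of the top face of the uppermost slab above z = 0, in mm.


A table. The table height is 746 mm.

A 1752×819×28 slab sits at z = 718 on four 66 mm square posts — a table. The top surface is at 718 + 28 = 746 mm.


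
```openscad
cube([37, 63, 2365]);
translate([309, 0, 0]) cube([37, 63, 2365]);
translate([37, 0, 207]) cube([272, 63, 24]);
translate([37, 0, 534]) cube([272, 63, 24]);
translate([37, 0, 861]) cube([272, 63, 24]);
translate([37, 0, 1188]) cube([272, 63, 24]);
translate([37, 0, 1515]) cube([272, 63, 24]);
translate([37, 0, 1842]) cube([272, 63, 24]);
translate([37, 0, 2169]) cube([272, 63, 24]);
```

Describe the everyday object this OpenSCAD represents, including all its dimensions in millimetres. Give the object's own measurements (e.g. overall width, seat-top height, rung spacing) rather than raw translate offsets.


A straight ladder. Two 37×63 mm vertical rails, 2365 mm tall, stand 346 mm apart (outside-to-outside) with their front faces coplanar on the −y side. 7 rungs, each 63 mm deep and 24 mm tall, span between the inner faces of the rails, front faces flush with the rails. The lowest rung's underside is at z = 207 mm and rungs are spaced 327 mm apart (underside to underside).


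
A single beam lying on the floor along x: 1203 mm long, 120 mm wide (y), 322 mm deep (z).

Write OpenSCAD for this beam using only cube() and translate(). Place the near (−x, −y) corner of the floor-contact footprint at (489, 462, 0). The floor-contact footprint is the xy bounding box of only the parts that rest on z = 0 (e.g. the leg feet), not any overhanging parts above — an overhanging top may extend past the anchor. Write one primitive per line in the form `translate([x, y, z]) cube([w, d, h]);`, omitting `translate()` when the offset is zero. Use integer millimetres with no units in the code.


translate([489, 462, 0]) cube([1203, 120, 322]);


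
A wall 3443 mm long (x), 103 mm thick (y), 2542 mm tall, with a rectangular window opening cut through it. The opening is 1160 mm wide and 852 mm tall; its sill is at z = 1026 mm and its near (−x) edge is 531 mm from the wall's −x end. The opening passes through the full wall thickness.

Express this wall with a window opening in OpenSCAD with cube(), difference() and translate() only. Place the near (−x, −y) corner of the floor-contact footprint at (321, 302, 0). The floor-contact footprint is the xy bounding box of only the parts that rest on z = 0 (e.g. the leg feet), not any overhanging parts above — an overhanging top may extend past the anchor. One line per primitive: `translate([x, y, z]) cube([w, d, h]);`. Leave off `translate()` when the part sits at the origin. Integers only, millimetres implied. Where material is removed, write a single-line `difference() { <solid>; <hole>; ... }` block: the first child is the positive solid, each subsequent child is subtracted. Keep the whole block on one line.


difference() { translate([321, 302, 0]) cube([3443, 103, 2542]); translate([852, 302, 1026]) cube([1160, 103, 852]); }


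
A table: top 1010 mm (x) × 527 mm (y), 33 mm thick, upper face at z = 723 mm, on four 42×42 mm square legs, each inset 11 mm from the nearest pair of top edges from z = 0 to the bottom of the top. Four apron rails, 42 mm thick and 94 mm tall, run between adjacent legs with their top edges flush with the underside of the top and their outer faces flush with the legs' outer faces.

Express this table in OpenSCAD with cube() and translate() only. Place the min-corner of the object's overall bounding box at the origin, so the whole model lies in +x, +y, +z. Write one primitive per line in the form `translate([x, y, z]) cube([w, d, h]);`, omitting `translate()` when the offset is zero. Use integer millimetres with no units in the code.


// leg_h = 723 - 33 = 690
// apron z = 690 - 94 = 596
translate([0, 0, 690]) cube([1010, 527, 33]);
translate([11, 11, 0]) cube([42, 42, 690]);
translate([957, 11, 0]) cube([42, 42, 690]);
translate([11, 474, 0]) cube([42, 42, 690]);
translate([957, 474, 0]) cube([42, 42, 690]);
translate([53, 11, 596]) cube([904, 42, 94]);
translate([53, 474, 596]) cube([904, 42, 94]);
translate([11, 53, 596]) cube([42, 421, 94]);
translate([957, 53, 596]) cube([42, 421, 94]);


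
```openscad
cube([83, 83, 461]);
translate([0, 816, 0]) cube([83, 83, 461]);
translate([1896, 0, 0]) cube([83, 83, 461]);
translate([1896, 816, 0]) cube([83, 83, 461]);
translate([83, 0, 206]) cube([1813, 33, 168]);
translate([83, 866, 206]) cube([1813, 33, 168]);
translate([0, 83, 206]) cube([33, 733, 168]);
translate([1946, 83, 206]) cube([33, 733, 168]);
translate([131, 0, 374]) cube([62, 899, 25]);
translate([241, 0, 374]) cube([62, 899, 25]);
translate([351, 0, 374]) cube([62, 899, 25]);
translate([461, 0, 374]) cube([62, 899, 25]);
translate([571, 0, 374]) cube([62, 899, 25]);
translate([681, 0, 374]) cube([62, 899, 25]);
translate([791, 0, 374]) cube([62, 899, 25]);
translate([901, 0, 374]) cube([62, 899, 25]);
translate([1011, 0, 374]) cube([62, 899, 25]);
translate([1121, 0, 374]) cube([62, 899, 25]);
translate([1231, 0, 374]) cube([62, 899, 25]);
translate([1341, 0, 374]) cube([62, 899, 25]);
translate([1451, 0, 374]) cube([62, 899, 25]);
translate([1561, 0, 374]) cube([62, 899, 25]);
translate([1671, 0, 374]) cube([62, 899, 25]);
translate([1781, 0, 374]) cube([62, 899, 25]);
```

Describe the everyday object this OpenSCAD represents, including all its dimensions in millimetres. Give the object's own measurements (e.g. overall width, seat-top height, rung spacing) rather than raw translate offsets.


A bed frame 1979 mm long (x) by 899 mm wide (y). Four 83×83 mm corner posts, 461 mm tall, at the corners of the footprint. Four rails of 33 mm thickness and 168 mm height run between adjacent posts with their undersides at z = 206 mm, their outer faces flush with the outside of the frame (the two x-running rails run between the posts' inner faces; the two y-running rails run between the posts' inner faces). 16 slats, each 62 mm wide (x) and 25 mm thick, lie across the top of the two x-running rails, running the full 899 mm width of the frame in y; along x they sit between the end posts with a 48 mm gap after the −x posts and between neighbouring slats, leaving 53 mm before the +x posts.


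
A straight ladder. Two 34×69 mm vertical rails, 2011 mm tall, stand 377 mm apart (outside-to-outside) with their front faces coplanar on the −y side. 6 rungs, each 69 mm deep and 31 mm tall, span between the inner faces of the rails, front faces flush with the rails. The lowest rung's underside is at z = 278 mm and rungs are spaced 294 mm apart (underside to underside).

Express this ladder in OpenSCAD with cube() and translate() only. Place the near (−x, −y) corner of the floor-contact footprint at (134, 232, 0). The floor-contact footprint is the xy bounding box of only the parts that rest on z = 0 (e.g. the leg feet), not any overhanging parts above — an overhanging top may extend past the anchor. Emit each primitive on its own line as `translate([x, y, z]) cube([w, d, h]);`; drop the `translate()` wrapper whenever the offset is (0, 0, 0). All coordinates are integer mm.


translate([134, 232, 0]) cube([34, 69, 2011]);
translate([477, 232, 0]) cube([34, 69, 2011]);
translate([168, 232, 278]) cube([309, 69, 31]);
translate([168, 232, 572]) cube([309, 69, 31]);
translate([168, 232, 866]) cube([309, 69, 31]);
translate([168, 232, 1160]) cube([309, 69, 31]);
translate([168, 232, 1454]) cube([309, 69, 31]);
translate([168, 232, 1748]) cube([309, 69, 31]);


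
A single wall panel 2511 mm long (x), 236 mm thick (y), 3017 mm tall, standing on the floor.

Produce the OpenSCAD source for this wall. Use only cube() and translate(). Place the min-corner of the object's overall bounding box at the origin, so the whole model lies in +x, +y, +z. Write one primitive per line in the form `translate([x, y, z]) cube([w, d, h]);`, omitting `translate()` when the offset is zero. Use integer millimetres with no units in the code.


cube([2511, 236, 3017]);


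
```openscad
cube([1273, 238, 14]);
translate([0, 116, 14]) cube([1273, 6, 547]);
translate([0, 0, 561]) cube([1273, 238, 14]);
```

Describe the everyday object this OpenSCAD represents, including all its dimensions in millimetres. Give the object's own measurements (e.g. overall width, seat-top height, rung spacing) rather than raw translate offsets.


An I-beam lying along x, 1273 mm long. Overall section height 575 mm. Two flanges 238 mm wide (y) and 14 mm thick, one on the floor and one at the top; a web 6 mm thick runs between them, centred on the flange width.


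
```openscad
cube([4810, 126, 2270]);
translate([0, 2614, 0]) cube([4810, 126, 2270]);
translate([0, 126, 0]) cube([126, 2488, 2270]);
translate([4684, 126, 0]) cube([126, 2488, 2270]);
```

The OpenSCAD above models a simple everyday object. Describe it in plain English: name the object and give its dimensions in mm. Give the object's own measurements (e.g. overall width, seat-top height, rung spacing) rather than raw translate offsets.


The wall frame of a small rectangular building: four walls, each 2270 mm tall and 126 mm thick, enclosing a footprint 4810 mm (x) by 2740 mm (y) outside-to-outside, with no floor or roof. The front and back walls (the −y and +y sides) span the full width; the two side walls fit between them.


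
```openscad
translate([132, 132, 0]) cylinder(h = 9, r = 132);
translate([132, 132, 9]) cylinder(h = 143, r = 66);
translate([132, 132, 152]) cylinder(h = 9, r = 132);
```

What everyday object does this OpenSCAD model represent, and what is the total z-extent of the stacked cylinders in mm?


A spool. The overall height is 161 mm.

Three coaxial cylinders, large–small–large — a spool. Two 9 mm flanges and a 143 mm core give 9 + 143 + 9 = 161 mm.


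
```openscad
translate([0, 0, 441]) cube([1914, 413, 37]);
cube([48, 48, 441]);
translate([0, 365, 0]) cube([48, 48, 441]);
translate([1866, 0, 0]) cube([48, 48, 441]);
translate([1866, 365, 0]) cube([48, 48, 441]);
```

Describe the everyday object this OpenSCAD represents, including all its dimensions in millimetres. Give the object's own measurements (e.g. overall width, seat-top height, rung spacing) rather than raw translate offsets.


A bench: a 1914×413 mm seat slab, 37 mm thick, top at z = 478 mm, on four 48×48 mm square legs flush with the seat corners and standing on z = 0.


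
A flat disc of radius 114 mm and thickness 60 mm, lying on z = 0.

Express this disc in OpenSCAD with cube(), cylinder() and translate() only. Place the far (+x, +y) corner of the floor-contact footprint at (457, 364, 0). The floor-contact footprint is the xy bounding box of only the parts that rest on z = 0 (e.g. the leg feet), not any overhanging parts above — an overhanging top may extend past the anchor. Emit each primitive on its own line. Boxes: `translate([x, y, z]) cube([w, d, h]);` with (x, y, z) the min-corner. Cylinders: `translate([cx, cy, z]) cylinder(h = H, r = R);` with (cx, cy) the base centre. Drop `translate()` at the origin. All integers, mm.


translate([343, 250, 0]) cylinder(h = 60, r = 114);


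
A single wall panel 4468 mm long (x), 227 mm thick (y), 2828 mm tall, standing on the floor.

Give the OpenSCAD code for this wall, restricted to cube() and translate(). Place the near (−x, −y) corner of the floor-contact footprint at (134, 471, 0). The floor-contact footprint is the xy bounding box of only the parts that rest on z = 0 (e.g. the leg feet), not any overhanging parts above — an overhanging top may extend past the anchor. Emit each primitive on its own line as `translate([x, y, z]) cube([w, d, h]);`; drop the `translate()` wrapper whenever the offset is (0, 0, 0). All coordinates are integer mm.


translate([134, 471, 0]) cube([4468, 227, 2828]);


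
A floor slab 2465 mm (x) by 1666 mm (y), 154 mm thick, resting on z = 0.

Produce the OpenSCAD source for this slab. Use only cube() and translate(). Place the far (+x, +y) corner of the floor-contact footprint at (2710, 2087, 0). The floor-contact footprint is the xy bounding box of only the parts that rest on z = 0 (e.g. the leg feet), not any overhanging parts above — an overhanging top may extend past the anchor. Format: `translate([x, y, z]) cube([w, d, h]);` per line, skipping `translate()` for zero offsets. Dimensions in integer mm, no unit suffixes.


translate([245, 421, 0]) cube([2465, 1666, 154]);


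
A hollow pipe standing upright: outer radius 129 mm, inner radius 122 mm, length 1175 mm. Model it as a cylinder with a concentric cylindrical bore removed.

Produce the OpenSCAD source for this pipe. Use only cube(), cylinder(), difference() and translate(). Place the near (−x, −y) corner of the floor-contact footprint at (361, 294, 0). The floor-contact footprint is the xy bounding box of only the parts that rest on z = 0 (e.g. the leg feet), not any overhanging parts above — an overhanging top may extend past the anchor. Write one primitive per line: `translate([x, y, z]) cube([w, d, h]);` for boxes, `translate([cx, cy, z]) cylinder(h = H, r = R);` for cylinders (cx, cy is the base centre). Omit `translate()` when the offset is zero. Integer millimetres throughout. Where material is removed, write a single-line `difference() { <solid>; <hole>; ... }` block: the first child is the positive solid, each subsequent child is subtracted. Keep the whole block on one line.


difference() { translate([490, 423, 0]) cylinder(h = 1175, r = 129); translate([490, 423, 0]) cylinder(h = 1175, r = 122); }


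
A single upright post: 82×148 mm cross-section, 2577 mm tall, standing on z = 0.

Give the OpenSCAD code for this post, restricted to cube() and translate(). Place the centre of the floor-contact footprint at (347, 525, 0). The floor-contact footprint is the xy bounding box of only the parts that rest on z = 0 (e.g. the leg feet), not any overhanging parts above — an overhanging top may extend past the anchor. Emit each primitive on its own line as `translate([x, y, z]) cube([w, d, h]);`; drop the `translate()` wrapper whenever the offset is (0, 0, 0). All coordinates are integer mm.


translate([306, 451, 0]) cube([82, 148, 2577]);


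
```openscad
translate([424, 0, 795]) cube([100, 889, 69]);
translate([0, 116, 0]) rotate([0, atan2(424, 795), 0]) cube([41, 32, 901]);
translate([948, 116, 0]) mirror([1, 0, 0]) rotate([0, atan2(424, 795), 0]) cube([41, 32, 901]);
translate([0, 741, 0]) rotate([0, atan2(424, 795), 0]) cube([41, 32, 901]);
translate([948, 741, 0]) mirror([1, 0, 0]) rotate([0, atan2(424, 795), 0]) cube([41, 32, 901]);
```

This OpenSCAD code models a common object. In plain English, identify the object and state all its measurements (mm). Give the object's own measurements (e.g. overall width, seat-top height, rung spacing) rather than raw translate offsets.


A sawhorse. A 100×889×69 mm beam (x, y, z) sits on two A-frame leg pairs. Each pair is two raked legs of 41×32 mm section (32 mm along y) splaying symmetrically in x. Each leg rises 795 mm vertically over 424 mm of horizontal reach and is 901 mm long along its own axis. Every leg's outer bottom edge rests on the floor and its outer top edge meets a bottom edge of the beam — the left legs (tilting toward +x) meet the beam's −x bottom edge, the right legs (their mirror images, tilting toward −x) meet its +x bottom edge — so the leg tops tuck under the beam, the beam's underside is 795 mm above the floor, and the feet are 948 mm apart outside-to-outside with the beam centred between them. The two leg pairs are set in 116 mm from either end of the beam.


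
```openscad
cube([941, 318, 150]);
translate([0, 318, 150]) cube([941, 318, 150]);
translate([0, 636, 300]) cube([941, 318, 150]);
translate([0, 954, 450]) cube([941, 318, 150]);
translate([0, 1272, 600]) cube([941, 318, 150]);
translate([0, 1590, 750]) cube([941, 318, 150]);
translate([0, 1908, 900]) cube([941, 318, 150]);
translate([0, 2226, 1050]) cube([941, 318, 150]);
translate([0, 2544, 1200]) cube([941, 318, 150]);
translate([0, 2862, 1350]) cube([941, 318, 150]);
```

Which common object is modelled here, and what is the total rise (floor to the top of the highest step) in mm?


A staircase. The total rise is 1500 mm.

10 identical blocks, each offset up and back from the previous — a staircase. Each step is 150 mm tall and there are 10 of them, so the total rise is 10 × 150 = 1500 mm.


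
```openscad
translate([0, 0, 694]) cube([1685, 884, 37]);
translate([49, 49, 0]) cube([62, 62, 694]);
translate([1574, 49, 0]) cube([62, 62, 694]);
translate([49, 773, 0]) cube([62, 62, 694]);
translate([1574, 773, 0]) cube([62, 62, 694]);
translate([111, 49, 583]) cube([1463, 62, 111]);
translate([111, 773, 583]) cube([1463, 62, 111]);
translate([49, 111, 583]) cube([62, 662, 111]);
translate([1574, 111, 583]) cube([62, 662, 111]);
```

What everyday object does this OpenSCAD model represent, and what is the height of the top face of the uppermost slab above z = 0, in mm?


A table. The table height is 731 mm.

A 1685×884×37 slab sits at z = 694 on four 62 mm square posts — a table. The top surface is at 694 + 37 = 731 mm.


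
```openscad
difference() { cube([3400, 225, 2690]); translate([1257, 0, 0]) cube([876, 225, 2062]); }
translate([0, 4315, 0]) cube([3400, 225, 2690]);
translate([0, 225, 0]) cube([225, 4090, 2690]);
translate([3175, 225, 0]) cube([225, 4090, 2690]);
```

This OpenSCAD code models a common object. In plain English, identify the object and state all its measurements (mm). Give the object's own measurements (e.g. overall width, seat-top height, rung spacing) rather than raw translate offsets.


A single room: four walls, each 2690 mm tall and 225 mm thick, enclosing an outside footprint 3400×4540 mm (x × y), no floor or roof. The front and back walls (−y and +y sides) run the full x-width; the side walls fit between their inner faces. A door opening 876 mm wide and 2062 mm tall is cut through the front wall from the floor up, its −x edge 1257 mm from the wall's −x end.


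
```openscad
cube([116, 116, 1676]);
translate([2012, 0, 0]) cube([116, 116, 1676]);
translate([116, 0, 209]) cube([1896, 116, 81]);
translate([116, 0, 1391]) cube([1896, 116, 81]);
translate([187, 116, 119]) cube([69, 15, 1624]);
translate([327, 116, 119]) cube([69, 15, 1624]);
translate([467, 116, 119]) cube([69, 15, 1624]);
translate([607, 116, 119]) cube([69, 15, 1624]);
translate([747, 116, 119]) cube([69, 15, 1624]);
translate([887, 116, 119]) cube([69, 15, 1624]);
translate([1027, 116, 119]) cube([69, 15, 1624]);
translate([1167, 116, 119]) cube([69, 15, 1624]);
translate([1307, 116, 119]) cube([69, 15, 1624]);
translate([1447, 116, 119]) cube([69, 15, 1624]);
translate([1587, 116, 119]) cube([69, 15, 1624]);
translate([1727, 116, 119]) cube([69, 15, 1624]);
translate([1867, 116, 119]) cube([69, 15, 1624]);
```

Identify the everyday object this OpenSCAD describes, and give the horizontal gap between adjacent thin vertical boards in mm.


A fence section. The picket gap is 71 mm.

Two posts, two rails, 13 pickets — a fence section. Span 1896 mm holds 13 pickets of 69 mm with 14 equal gaps: ⌊(1896 − 13·69) / 14⌋ = 71 mm.


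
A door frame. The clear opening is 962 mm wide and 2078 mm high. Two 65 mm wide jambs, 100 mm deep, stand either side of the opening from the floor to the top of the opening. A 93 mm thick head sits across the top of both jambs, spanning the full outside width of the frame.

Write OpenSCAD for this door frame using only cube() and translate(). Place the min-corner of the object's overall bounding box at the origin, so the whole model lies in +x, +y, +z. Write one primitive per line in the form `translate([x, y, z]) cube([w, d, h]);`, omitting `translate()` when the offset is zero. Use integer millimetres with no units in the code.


cube([65, 100, 2078]);
translate([1027, 0, 0]) cube([65, 100, 2078]);
translate([0, 0, 2078]) cube([1092, 100, 93]);


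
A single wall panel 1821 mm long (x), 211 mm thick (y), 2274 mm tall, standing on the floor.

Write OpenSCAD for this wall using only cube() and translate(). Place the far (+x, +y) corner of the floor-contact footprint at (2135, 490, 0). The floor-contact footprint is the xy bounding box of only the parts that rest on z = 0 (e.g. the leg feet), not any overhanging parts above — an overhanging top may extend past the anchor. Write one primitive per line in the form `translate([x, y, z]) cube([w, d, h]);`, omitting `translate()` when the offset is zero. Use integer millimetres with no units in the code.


translate([314, 279, 0]) cube([1821, 211, 2274]);


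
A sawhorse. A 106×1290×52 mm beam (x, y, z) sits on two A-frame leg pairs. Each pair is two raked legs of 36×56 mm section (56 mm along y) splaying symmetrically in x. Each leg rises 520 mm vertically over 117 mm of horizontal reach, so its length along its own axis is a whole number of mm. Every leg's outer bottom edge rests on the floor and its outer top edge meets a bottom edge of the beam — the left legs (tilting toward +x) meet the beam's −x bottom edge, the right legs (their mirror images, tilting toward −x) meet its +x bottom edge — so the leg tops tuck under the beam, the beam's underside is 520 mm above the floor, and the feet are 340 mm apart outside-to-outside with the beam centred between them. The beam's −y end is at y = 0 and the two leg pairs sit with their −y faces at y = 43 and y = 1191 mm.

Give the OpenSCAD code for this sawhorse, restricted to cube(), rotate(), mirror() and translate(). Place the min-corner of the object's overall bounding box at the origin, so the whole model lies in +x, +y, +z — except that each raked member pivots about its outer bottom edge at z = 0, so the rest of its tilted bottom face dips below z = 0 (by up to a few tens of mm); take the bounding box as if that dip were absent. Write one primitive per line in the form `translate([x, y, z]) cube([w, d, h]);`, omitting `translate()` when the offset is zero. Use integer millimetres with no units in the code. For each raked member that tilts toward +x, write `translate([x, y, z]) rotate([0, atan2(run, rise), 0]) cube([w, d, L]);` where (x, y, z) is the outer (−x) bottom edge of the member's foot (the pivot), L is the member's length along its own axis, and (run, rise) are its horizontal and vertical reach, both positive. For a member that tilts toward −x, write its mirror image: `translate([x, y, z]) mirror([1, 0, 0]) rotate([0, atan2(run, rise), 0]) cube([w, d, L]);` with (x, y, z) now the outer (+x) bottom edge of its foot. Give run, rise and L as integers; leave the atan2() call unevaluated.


// leg length = √(117² + 520²) = 533
// right-leg outer foot x = 2·117 + 106 = 340
// beam min-corner = (117, 0, 520)
translate([117, 0, 520]) cube([106, 1290, 52]);
translate([0, 43, 0]) rotate([0, atan2(117, 520), 0]) cube([36, 56, 533]);
translate([340, 43, 0]) mirror([1, 0, 0]) rotate([0, atan2(117, 520), 0]) cube([36, 56, 533]);
translate([0, 1191, 0]) rotate([0, atan2(117, 520), 0]) cube([36, 56, 533]);
translate([340, 1191, 0]) mirror([1, 0, 0]) rotate([0, atan2(117, 520), 0]) cube([36, 56, 533]);


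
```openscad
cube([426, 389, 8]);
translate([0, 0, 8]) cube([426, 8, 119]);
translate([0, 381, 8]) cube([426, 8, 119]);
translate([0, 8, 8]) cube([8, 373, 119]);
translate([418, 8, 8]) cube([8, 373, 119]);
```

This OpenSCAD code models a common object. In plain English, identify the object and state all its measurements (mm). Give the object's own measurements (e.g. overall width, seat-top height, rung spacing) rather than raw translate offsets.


An open-topped rectangular box: outside dimensions 426×389×127 mm, with a uniform wall and base thickness of 8 mm. The base is a full 426×389 slab on the floor; four walls sit on top of the base. The front and back walls (the −y and +y sides) span the full width; the two side walls fit between them.


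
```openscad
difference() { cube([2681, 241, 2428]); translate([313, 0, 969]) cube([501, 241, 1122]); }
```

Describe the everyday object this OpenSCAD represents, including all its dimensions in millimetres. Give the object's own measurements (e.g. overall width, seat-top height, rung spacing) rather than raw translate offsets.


A wall 2681 mm long (x), 241 mm thick (y), 2428 mm tall, with a rectangular window opening cut through it. The opening is 501 mm wide and 1122 mm tall; its sill is at z = 969 mm and its near (−x) edge is 313 mm from the wall's −x end. The opening passes through the full wall thickness.


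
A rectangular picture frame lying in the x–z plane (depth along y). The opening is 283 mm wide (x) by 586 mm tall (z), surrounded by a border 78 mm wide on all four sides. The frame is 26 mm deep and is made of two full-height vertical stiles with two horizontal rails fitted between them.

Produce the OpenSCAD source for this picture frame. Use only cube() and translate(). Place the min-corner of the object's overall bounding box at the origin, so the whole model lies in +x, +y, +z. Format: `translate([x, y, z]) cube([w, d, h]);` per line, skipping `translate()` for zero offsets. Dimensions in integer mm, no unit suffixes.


cube([78, 26, 742]);
translate([361, 0, 0]) cube([78, 26, 742]);
translate([78, 0, 0]) cube([283, 26, 78]);
translate([78, 0, 664]) cube([283, 26, 78]);


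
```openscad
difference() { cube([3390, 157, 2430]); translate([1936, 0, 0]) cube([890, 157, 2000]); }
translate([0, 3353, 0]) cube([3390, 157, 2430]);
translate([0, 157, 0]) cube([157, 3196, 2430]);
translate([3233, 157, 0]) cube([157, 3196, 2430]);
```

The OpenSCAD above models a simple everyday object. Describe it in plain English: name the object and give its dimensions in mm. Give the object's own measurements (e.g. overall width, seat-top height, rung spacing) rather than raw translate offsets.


A single room: four walls, each 2430 mm tall and 157 mm thick, enclosing an outside footprint 3390×3510 mm (x × y), no floor or roof. The front and back walls (−y and +y sides) run the full x-width; the side walls fit between their inner faces. A door opening 890 mm wide and 2000 mm tall is cut through the front wall from the floor up, its −x edge 1936 mm from the wall's −x end.


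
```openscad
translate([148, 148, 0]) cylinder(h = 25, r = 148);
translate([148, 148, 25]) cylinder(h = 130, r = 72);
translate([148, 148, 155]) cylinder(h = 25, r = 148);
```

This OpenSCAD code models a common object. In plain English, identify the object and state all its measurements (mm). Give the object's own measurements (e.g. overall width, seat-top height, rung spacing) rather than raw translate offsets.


A spool: two coaxial disc flanges of radius 148 mm and thickness 25 mm, joined by a core cylinder of radius 72 mm and height 130 mm. The lower flange rests on z = 0 and the three cylinders share a vertical axis.


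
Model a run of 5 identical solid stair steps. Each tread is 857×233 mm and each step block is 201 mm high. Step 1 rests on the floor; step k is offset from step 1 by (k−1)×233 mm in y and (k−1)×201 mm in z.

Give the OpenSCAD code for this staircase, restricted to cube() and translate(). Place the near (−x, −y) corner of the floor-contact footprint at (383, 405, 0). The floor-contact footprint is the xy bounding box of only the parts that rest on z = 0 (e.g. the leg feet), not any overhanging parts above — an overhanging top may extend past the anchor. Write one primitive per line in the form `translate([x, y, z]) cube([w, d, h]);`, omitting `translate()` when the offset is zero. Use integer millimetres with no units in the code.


translate([383, 405, 0]) cube([857, 233, 201]);
translate([383, 638, 201]) cube([857, 233, 201]);
translate([383, 871, 402]) cube([857, 233, 201]);
translate([383, 1104, 603]) cube([857, 233, 201]);
translate([383, 1337, 804]) cube([857, 233, 201]);


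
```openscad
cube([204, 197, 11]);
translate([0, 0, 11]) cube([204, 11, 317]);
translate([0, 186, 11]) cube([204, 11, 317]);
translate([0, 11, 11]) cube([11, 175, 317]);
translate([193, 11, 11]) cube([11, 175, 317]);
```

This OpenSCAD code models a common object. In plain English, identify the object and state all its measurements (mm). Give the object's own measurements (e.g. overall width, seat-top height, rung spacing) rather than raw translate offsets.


An open-topped rectangular box: outside dimensions 204×197×328 mm, with a uniform wall and base thickness of 11 mm. The base is a full 204×197 slab on the floor; four walls sit on top of the base. The front and back walls (the −y and +y sides) span the full width; the two side walls fit between them.


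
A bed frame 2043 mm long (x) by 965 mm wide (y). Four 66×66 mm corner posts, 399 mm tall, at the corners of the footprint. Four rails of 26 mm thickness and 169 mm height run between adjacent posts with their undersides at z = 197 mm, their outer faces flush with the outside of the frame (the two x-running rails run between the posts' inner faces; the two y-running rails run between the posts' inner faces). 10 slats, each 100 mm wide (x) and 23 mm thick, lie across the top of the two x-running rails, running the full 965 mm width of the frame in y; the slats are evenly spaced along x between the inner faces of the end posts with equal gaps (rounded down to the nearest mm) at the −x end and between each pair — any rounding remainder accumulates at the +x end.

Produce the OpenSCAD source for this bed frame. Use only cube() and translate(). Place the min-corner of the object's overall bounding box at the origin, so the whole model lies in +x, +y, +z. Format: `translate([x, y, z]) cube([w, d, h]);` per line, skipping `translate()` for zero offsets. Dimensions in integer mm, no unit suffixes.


cube([66, 66, 399]);
translate([0, 899, 0]) cube([66, 66, 399]);
translate([1977, 0, 0]) cube([66, 66, 399]);
translate([1977, 899, 0]) cube([66, 66, 399]);
translate([66, 0, 197]) cube([1911, 26, 169]);
translate([66, 939, 197]) cube([1911, 26, 169]);
translate([0, 66, 197]) cube([26, 833, 169]);
translate([2017, 66, 197]) cube([26, 833, 169]);
translate([148, 0, 366]) cube([100, 965, 23]);
translate([330, 0, 366]) cube([100, 965, 23]);
translate([512, 0, 366]) cube([100, 965, 23]);
translate([694, 0, 366]) cube([100, 965, 23]);
translate([876, 0, 366]) cube([100, 965, 23]);
translate([1058, 0, 366]) cube([100, 965, 23]);
translate([1240, 0, 366]) cube([100, 965, 23]);
translate([1422, 0, 366]) cube([100, 965, 23]);
translate([1604, 0, 366]) cube([100, 965, 23]);
translate([1786, 0, 366]) cube([100, 965, 23]);


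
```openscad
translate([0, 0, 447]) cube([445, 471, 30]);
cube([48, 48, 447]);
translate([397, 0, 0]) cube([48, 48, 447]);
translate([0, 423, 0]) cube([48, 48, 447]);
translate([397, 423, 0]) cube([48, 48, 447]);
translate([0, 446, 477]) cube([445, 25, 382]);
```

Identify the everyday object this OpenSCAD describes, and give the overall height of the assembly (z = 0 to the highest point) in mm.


A chair. The overall height is 859 mm.

A slab on four corner posts with a tall panel at the back — a chair. The seat slab sits at z = 447 with thickness 30, and the 382 mm backrest starts at the seat top, so the overall height is 447 + 30 + 382 = 859 mm.


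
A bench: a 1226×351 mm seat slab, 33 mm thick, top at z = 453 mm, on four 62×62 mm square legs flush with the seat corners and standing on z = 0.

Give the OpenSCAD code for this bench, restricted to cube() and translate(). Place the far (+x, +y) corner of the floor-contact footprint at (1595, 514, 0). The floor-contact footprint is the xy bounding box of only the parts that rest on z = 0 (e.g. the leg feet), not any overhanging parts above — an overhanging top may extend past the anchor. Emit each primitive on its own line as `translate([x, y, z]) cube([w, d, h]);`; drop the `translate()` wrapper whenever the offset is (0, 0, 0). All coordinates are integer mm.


// leg_h = 453 − 33 = 420
translate([369, 163, 420]) cube([1226, 351, 33]);
translate([369, 163, 0]) cube([62, 62, 420]);
translate([369, 452, 0]) cube([62, 62, 420]);
translate([1533, 163, 0]) cube([62, 62, 420]);
translate([1533, 452, 0]) cube([62, 62, 420]);
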